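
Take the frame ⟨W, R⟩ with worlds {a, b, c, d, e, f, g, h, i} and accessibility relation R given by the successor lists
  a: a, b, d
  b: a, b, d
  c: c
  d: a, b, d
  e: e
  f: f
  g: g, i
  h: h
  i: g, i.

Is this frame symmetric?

Symmetric: yes — every pair in R has its reverse in R.

Yes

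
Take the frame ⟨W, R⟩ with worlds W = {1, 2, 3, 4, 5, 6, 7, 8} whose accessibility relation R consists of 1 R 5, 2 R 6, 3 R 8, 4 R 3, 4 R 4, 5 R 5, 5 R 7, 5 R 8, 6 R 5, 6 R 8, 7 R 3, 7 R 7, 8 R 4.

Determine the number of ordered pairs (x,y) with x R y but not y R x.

10

Enumerating: (1,5), (2,6), (3,8), (4,3), (5,7), (5,8), (6,5), (6,8), (7,3), (8,4).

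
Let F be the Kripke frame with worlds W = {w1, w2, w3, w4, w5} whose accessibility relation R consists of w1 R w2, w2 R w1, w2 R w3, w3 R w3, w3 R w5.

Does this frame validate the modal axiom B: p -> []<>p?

No

The schema B characterises exactly the symmetric frames.
Symmetric: no — w2 R w3 but not w3 R w2.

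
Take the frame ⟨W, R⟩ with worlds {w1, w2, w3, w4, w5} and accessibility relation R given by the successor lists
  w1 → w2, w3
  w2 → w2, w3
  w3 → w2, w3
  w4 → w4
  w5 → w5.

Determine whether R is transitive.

Transitive: yes — every two-step R-path is closed by a direct edge.

Yes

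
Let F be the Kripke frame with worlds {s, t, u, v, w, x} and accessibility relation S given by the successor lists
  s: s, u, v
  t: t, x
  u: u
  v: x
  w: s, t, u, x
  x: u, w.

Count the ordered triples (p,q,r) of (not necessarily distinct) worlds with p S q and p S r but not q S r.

Enumerating: (s,u,s), (s,u,v), (s,v,s), (s,v,u), (s,v,v), (t,x,t), (t,x,x), (v,x,x), (w,s,t), (w,s,x), (w,t,s), (w,t,u), … and 8 more.
Total: 20.

20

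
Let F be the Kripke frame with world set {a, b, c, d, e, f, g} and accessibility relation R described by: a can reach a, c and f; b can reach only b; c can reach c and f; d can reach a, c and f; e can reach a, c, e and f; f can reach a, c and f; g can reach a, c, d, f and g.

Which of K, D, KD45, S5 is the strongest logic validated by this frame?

Serial (axiom D): yes — every world has a successor (e.g. a R a).
Euclidean (axiom 5): no — d R c and d R a, but not c R a.
Transitive (axiom 4): no — c R f and f R a, but not c R a.
Reflexive (axiom T): no — d is not related to itself.
So F validates K, D; KD45 would additionally require R to be Euclidean and transitive. The strongest is D.

D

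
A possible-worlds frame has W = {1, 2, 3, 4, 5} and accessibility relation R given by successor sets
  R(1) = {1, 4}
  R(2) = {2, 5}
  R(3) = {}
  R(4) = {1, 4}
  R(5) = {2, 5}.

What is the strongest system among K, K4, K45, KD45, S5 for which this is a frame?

K45

Transitive (axiom 4): yes — every two-step R-path is closed by a direct edge.
Euclidean (axiom 5): yes — any two successors of a common world are R-related.
Serial (axiom D): no — 3 has no R-successor.
Reflexive (axiom T): no — 3 is not related to itself.
So F validates K, K4, K45; KD45 would additionally require R to be serial. The strongest is K45.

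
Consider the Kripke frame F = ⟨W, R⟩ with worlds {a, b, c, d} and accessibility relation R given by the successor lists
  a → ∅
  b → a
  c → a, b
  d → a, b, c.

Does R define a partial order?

Reflexive: no — a is not related to itself.
Transitive: yes — every two-step R-path is closed by a direct edge.
Antisymmetric: yes — no distinct pair is related both ways.
So R is not a partial order.

No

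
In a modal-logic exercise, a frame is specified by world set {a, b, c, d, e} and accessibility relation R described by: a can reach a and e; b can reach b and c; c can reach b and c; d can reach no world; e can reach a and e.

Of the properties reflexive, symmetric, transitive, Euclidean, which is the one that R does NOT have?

Reflexive: no — d is not related to itself.
Symmetric: yes — every pair in R has its reverse in R.
Transitive: yes — every two-step R-path is closed by a direct edge.
Euclidean: yes — any two successors of a common world are R-related.
Only reflexive fails.

reflexive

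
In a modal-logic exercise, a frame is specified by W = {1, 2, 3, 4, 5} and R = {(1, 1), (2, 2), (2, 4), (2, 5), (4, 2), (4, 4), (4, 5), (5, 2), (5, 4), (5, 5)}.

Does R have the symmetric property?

Symmetric: yes — every pair in R has its reverse in R.

Yes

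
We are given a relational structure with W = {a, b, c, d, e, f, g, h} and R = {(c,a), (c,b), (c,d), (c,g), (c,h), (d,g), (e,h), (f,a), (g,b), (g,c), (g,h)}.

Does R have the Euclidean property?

No

Euclidean: no — c R a and c R b, but not a R b.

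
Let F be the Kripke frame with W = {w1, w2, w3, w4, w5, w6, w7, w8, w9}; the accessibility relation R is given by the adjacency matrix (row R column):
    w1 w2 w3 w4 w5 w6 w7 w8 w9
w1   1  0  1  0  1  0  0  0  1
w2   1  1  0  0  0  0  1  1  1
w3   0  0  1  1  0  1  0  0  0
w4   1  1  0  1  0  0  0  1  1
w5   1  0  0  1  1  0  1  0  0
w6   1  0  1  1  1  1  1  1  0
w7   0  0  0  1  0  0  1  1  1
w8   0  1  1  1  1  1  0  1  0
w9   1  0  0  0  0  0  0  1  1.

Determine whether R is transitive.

No

Transitive: no — w1 R w3 and w3 R w4, but not w1 R w4.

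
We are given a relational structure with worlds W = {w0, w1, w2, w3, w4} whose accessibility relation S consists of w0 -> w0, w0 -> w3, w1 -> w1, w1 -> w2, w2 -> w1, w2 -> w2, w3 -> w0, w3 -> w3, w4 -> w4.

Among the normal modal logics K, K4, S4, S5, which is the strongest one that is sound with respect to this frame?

Transitive (axiom 4): yes — every two-step S-path is closed by a direct edge.
Reflexive (axiom T): yes — every world is S-related to itself.
Euclidean (axiom 5): yes — any two successors of a common world are S-related.
So F validates K, K4, S4, S5. The strongest is S5.

S5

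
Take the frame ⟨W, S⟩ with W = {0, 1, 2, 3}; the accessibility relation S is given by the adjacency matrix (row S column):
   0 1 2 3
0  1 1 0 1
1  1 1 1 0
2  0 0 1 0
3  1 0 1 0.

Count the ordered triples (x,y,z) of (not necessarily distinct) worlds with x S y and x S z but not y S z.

8

Enumerating: (0,1,3), (0,3,1), (0,3,3), (1,0,2), (1,2,0), (1,2,1), (3,0,2), (3,2,0).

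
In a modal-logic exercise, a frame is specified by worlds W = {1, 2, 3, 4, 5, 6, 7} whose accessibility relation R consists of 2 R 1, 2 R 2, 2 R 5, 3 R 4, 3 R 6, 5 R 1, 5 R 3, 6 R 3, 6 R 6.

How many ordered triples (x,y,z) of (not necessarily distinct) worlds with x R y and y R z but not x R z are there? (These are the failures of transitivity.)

5

Enumerating: (2,5,3), (3,6,3), (5,3,4), (5,3,6), (6,3,4).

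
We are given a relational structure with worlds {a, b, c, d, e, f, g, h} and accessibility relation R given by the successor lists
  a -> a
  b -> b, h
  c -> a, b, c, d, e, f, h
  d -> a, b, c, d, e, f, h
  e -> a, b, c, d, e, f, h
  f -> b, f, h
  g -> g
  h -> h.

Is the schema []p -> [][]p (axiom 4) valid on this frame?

Yes

By correspondence theory, 4 is valid on a frame iff R is transitive.
Transitive: yes — every two-step R-path is closed by a direct edge.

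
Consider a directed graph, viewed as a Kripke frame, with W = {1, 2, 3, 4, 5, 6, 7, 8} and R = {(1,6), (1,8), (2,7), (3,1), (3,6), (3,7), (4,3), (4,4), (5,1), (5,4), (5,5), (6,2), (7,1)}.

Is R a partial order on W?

No

Reflexive: no — 1 is not related to itself.
Transitive: no — 1 R 6 and 6 R 2, but not 1 R 2.
Antisymmetric: yes — no distinct pair is related both ways.
So R is not a partial order.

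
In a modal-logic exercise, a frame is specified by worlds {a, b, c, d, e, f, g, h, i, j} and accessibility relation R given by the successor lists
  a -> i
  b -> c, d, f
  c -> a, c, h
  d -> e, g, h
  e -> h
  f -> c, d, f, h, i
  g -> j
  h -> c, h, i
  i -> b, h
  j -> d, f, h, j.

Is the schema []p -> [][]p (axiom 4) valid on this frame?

Axiom 4 corresponds to the accessibility relation being transitive.
Transitive: no — a R i and i R b, but not a R b.

No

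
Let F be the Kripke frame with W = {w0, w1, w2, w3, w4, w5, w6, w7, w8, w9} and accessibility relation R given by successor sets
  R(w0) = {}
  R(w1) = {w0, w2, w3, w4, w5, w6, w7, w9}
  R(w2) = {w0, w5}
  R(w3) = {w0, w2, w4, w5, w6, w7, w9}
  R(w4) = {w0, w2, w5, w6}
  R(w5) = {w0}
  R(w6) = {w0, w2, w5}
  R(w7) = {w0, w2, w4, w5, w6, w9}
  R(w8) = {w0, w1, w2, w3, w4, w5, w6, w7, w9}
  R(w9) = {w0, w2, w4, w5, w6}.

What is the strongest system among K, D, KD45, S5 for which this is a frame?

Serial (axiom D): no — w0 has no R-successor.
Euclidean (axiom 5): no — w1 R w0 and w1 R w2, but not w0 R w2.
Transitive (axiom 4): yes — every two-step R-path is closed by a direct edge.
Reflexive (axiom T): no — w0 is not related to itself.
So F validates K; D would additionally require R to be serial. The strongest is K.

K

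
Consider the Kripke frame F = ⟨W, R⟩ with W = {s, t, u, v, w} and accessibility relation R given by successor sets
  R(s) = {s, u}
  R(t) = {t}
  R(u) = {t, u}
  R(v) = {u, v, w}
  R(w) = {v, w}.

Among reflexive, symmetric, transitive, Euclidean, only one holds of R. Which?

reflexive

Reflexive: yes — every world is R-related to itself.
Symmetric: no — s R u but not u R s.
Transitive: no — s R u and u R t, but not s R t.
Euclidean: no — v R u and v R w, but not u R w.
Only reflexive holds.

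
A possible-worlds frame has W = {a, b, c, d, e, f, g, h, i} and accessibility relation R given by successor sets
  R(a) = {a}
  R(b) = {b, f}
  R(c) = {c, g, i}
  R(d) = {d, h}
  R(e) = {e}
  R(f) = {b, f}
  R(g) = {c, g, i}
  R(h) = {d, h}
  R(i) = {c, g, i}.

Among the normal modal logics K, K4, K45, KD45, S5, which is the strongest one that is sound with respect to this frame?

Transitive (axiom 4): yes — every two-step R-path is closed by a direct edge.
Euclidean (axiom 5): yes — any two successors of a common world are R-related.
Serial (axiom D): yes — every world has a successor (e.g. a R a).
Reflexive (axiom T): yes — every world is R-related to itself.
So F validates K, K4, K45, KD45, S5. The strongest is S5.

S5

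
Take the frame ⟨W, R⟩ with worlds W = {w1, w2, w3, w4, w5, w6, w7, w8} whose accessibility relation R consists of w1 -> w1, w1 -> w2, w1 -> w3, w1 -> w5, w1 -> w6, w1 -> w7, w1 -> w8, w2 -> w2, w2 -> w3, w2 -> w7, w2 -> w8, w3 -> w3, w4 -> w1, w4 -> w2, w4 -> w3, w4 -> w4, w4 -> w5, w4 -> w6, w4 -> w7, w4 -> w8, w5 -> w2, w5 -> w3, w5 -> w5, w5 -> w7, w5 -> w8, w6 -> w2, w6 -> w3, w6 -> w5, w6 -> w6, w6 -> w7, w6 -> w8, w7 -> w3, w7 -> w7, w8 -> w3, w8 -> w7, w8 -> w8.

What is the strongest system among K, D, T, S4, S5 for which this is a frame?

S4

Serial (axiom D): yes — every world has a successor (e.g. w1 R w1).
Reflexive (axiom T): yes — every world is R-related to itself.
Transitive (axiom 4): yes — every two-step R-path is closed by a direct edge.
Euclidean (axiom 5): no — w1 R w2 and w1 R w5, but not w2 R w5.
So F validates K, D, T, S4; S5 would additionally require R to be Euclidean. The strongest is S4.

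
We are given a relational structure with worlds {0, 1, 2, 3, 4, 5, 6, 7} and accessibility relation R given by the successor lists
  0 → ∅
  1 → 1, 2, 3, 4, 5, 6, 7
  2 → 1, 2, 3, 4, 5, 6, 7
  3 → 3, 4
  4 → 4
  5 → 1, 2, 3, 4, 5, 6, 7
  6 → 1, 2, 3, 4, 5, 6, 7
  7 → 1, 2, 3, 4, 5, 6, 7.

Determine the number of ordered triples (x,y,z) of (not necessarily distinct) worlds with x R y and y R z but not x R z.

R is transitive; there are no such tuples.

0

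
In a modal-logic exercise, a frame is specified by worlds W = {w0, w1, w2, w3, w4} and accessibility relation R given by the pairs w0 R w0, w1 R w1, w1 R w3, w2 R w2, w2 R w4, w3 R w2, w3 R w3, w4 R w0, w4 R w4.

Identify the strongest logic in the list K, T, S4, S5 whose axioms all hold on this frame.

T

Reflexive (axiom T): yes — every world is R-related to itself.
Transitive (axiom 4): no — w1 R w3 and w3 R w2, but not w1 R w2.
Euclidean (axiom 5): no — w1 R w3 and w1 R w1, but not w3 R w1.
So F validates K, T; S4 would additionally require R to be transitive. The strongest is T.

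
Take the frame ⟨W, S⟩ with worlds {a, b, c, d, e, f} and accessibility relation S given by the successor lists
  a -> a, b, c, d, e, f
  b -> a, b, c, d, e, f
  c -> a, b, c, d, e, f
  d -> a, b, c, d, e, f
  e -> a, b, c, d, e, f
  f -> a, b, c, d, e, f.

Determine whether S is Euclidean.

Yes

Euclidean: yes — any two successors of a common world are S-related.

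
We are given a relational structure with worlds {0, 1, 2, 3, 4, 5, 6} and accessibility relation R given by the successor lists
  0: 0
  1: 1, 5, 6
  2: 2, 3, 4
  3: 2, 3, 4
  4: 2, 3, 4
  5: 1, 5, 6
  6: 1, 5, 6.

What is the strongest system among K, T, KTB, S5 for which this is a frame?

Reflexive (axiom T): yes — every world is R-related to itself.
Symmetric (axiom B): yes — every pair in R has its reverse in R.
Euclidean (axiom 5): yes — any two successors of a common world are R-related.
So F validates K, T, KTB, S5. The strongest is S5.

S5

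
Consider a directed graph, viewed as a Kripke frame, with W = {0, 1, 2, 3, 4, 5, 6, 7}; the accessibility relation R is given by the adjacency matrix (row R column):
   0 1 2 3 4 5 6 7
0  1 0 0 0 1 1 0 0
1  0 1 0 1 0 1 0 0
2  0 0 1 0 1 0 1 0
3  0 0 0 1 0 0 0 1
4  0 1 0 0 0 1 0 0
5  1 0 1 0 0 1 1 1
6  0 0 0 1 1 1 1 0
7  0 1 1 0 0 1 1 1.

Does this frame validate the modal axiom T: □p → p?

The schema T characterises exactly the reflexive frames.
Reflexive: no — 4 is not related to itself.

No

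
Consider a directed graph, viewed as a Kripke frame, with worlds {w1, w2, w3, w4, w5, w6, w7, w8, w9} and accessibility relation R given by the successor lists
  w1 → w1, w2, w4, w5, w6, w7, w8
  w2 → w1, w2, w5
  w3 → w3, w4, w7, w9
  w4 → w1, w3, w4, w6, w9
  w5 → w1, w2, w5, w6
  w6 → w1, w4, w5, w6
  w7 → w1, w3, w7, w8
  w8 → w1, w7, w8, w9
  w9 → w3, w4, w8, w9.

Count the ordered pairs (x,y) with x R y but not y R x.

0

R is symmetric; there are no such tuples.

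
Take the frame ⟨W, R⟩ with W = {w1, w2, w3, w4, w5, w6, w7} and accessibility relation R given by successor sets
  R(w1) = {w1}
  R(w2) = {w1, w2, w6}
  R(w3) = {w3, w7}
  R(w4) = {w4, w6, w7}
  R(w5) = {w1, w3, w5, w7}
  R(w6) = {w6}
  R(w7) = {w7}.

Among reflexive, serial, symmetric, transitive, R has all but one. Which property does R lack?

symmetric

Reflexive: yes — every world is R-related to itself.
Serial: yes — every world has a successor (e.g. w1 R w1).
Symmetric: no — w2 R w1 but not w1 R w2.
Transitive: yes — every two-step R-path is closed by a direct edge.
Only symmetric fails.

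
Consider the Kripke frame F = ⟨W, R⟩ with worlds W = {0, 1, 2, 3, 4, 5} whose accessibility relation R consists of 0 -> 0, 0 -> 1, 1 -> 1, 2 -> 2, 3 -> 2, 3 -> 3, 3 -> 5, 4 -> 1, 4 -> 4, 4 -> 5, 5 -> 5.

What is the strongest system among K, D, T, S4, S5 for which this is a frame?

S4

Serial (axiom D): yes — every world has a successor (e.g. 0 R 0).
Reflexive (axiom T): yes — every world is R-related to itself.
Transitive (axiom 4): yes — every two-step R-path is closed by a direct edge.
Euclidean (axiom 5): no — 3 R 2 and 3 R 5, but not 2 R 5.
So F validates K, D, T, S4; S5 would additionally require R to be Euclidean. The strongest is S4.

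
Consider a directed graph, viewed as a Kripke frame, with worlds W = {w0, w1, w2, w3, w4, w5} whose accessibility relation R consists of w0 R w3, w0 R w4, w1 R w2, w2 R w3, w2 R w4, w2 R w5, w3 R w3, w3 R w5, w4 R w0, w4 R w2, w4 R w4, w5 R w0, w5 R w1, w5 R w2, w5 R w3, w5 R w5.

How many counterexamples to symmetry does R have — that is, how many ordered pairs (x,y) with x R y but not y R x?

Enumerating: (w0,w3), (w1,w2), (w2,w3), (w5,w0), (w5,w1).

5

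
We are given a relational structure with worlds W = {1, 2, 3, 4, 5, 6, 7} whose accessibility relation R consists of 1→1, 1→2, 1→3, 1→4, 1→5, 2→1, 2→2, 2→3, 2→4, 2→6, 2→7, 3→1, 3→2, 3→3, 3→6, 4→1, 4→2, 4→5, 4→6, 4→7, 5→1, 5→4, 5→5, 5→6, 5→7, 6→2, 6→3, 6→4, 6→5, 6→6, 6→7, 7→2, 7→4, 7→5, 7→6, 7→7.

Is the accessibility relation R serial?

Serial: yes — every world has a successor (e.g. 1 R 1).

Yes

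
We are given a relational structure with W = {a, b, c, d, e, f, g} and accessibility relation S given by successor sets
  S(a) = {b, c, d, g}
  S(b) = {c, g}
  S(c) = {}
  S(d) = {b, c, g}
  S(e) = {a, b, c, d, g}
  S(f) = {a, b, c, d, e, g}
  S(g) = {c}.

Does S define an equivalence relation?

Reflexive: no — a is not related to itself.
Symmetric: no — a S b but not b S a.
Transitive: yes — every two-step S-path is closed by a direct edge.
So S is not an equivalence relation.

No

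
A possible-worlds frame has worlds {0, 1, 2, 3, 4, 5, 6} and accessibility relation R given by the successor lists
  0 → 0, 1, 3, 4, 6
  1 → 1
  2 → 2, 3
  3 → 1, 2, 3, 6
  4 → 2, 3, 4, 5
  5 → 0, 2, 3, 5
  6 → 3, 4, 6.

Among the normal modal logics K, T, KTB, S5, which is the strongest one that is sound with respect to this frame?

T

Reflexive (axiom T): yes — every world is R-related to itself.
Symmetric (axiom B): no — 0 R 1 but not 1 R 0.
Euclidean (axiom 5): no — 0 R 1 and 0 R 3, but not 1 R 3.
So F validates K, T; KTB would additionally require R to be symmetric. The strongest is T.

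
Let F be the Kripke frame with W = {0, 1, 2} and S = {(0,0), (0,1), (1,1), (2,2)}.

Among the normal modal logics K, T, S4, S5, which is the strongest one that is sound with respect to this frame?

S4

Reflexive (axiom T): yes — every world is S-related to itself.
Transitive (axiom 4): yes — every two-step S-path is closed by a direct edge.
Euclidean (axiom 5): no — 0 S 1 and 0 S 0, but not 1 S 0.
So F validates K, T, S4; S5 would additionally require S to be Euclidean. The strongest is S4.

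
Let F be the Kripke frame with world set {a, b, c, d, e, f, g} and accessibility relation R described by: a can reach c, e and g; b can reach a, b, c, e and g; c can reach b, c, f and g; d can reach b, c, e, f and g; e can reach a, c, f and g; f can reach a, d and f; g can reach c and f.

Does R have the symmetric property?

Symmetric: no — a R c but not c R a.

No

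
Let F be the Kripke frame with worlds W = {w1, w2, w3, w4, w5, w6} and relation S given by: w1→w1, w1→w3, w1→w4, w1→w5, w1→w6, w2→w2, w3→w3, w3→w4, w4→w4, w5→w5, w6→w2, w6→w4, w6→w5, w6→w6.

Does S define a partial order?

Reflexive: yes — every world is S-related to itself.
Transitive: no — w1 S w6 and w6 S w2, but not w1 S w2.
Antisymmetric: yes — no distinct pair is related both ways.
So S is not a partial order.

No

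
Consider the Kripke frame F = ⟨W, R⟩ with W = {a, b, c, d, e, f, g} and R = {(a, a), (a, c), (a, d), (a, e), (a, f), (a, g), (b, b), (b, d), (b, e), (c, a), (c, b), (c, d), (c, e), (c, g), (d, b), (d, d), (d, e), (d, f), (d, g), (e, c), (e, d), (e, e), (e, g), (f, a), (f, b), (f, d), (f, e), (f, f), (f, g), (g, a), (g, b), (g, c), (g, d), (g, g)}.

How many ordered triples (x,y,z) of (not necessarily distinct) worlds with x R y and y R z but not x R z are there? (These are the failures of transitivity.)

Enumerating: (a,c,b), (a,d,b), (a,f,b), (a,g,b), (b,d,f), (b,d,g), (b,e,c), (b,e,g), (c,a,c), (c,a,f), (c,d,f), (c,e,c), … and 20 more.
Total: 32.

32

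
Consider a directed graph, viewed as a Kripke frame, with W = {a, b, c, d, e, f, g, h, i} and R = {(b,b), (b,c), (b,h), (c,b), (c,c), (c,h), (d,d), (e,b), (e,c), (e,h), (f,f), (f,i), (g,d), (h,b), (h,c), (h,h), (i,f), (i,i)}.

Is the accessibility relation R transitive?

Yes

Transitive: yes — every two-step R-path is closed by a direct edge.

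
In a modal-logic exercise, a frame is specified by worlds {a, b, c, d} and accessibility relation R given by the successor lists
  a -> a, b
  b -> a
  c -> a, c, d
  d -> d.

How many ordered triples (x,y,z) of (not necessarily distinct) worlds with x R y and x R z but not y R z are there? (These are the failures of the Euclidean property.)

5

Enumerating: (a,b,b), (c,a,c), (c,a,d), (c,d,a), (c,d,c).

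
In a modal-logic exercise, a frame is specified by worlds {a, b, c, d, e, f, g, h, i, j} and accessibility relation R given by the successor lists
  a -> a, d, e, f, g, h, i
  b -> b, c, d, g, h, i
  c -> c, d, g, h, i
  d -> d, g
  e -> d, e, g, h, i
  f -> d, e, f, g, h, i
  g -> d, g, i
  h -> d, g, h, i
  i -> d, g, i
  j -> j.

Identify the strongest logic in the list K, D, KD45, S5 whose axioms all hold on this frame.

Serial (axiom D): yes — every world has a successor (e.g. a R a).
Euclidean (axiom 5): no — a R d and a R e, but not d R e.
Transitive (axiom 4): no — d R g and g R i, but not d R i.
Reflexive (axiom T): yes — every world is R-related to itself.
So F validates K, D; KD45 would additionally require R to be Euclidean and transitive. The strongest is D.

D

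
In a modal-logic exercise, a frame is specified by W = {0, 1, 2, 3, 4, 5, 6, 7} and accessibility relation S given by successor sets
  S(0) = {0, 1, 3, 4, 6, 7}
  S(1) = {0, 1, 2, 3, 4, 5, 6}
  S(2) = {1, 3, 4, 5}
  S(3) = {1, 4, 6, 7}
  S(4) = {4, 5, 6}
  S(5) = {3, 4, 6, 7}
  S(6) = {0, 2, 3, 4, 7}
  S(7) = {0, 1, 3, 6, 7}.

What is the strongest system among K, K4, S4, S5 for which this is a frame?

K

Transitive (axiom 4): no — 0 S 1 and 1 S 2, but not 0 S 2.
Reflexive (axiom T): no — 2 is not related to itself.
Euclidean (axiom 5): no — 0 S 1 and 0 S 7, but not 1 S 7.
So F validates K; K4 would additionally require S to be transitive. The strongest is K.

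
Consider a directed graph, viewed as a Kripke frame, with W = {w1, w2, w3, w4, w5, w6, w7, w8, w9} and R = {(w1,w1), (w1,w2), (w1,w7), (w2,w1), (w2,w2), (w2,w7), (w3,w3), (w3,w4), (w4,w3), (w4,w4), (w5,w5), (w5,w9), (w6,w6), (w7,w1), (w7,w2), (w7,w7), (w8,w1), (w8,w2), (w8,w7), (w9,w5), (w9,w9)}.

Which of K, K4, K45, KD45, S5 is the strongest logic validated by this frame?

KD45

Transitive (axiom 4): yes — every two-step R-path is closed by a direct edge.
Euclidean (axiom 5): yes — any two successors of a common world are R-related.
Serial (axiom D): yes — every world has a successor (e.g. w1 R w1).
Reflexive (axiom T): no — w8 is not related to itself.
So F validates K, K4, K45, KD45; S5 would additionally require R to be reflexive. The strongest is KD45.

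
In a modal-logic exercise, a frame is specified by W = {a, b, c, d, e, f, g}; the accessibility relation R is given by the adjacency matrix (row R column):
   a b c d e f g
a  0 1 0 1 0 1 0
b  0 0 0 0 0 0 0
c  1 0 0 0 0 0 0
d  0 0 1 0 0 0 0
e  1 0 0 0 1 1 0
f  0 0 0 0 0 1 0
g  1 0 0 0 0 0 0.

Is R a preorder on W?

Reflexive: no — a is not related to itself.
Transitive: no — a R d and d R c, but not a R c.
So R is not a preorder.

No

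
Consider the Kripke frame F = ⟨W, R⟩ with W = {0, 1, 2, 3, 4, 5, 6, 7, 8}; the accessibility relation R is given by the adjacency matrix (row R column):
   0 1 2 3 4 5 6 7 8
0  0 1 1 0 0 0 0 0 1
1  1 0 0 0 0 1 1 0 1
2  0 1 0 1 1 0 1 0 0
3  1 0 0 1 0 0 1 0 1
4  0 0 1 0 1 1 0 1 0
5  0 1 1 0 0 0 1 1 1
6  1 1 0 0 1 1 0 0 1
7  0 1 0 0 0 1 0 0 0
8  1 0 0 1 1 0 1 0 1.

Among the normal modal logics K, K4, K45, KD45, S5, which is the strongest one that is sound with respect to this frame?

Transitive (axiom 4): no — 0 R 1 and 1 R 5, but not 0 R 5.
Euclidean (axiom 5): no — 0 R 1 and 0 R 2, but not 1 R 2.
Serial (axiom D): yes — every world has a successor (e.g. 0 R 1).
Reflexive (axiom T): no — 0 is not related to itself.
So F validates K; K4 would additionally require R to be transitive. The strongest is K.

K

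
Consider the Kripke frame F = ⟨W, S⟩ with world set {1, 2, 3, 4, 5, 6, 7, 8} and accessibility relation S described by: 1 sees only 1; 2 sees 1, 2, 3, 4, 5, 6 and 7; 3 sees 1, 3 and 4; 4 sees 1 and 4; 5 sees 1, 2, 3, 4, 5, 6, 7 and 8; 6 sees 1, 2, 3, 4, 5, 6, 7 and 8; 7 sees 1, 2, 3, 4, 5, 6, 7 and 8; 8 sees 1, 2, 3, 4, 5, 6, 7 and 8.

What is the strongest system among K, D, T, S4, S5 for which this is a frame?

T

Serial (axiom D): yes — every world has a successor (e.g. 1 S 1).
Reflexive (axiom T): yes — every world is S-related to itself.
Transitive (axiom 4): no — 2 S 5 and 5 S 8, but not 2 S 8.
Euclidean (axiom 5): no — 2 S 1 and 2 S 3, but not 1 S 3.
So F validates K, D, T; S4 would additionally require S to be transitive. The strongest is T.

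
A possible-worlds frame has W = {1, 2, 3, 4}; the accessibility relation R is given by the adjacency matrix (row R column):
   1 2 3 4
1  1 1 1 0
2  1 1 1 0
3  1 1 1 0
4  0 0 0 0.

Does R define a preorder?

Reflexive: no — 4 is not related to itself.
Transitive: yes — every two-step R-path is closed by a direct edge.
So R is not a preorder.

No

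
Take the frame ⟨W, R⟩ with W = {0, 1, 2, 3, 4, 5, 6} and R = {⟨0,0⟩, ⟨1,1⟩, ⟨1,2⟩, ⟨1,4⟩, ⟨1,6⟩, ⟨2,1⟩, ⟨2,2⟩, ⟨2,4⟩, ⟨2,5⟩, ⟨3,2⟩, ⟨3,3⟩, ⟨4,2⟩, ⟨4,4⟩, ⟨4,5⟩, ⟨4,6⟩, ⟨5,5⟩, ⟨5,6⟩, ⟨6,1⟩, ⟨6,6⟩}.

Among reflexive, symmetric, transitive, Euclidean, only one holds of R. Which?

Reflexive: yes — every world is R-related to itself.
Symmetric: no — 1 R 4 but not 4 R 1.
Transitive: no — 1 R 2 and 2 R 5, but not 1 R 5.
Euclidean: no — 1 R 2 and 1 R 6, but not 2 R 6.
Only reflexive holds.

reflexive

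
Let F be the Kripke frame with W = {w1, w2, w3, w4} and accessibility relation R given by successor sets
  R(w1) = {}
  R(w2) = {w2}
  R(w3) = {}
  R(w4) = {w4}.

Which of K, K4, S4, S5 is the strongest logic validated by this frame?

K4

Transitive (axiom 4): yes — every two-step R-path is closed by a direct edge.
Reflexive (axiom T): no — w1 is not related to itself.
Euclidean (axiom 5): yes — any two successors of a common world are R-related.
So F validates K, K4; S4 would additionally require R to be reflexive. The strongest is K4.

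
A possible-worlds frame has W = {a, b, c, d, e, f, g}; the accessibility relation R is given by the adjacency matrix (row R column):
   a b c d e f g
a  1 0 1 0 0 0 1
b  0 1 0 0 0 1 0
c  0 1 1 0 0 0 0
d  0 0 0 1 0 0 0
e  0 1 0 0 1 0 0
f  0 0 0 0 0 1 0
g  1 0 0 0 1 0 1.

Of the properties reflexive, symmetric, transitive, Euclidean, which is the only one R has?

reflexive

Reflexive: yes — every world is R-related to itself.
Symmetric: no — a R c but not c R a.
Transitive: no — a R c and c R b, but not a R b.
Euclidean: no — a R c and a R g, but not c R g.
Only reflexive holds.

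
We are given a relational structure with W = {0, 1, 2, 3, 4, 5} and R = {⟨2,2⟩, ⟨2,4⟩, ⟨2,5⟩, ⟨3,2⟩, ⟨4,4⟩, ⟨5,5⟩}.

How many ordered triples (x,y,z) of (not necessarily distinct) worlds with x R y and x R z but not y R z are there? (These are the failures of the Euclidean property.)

4

Enumerating: (2,4,2), (2,4,5), (2,5,2), (2,5,4).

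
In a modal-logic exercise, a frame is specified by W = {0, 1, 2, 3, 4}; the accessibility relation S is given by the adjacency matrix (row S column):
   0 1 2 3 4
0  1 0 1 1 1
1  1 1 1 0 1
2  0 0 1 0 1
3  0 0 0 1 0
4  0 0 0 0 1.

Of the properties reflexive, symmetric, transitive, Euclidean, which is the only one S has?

Reflexive: yes — every world is S-related to itself.
Symmetric: no — 0 S 2 but not 2 S 0.
Transitive: no — 1 S 0 and 0 S 3, but not 1 S 3.
Euclidean: no — 0 S 2 and 0 S 3, but not 2 S 3.
Only reflexive holds.

reflexive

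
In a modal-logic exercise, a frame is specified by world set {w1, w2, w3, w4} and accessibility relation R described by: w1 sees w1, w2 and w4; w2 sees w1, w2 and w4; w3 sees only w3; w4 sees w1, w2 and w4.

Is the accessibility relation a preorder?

Reflexive: yes — every world is R-related to itself.
Transitive: yes — every two-step R-path is closed by a direct edge.
So R is a preorder.

Yes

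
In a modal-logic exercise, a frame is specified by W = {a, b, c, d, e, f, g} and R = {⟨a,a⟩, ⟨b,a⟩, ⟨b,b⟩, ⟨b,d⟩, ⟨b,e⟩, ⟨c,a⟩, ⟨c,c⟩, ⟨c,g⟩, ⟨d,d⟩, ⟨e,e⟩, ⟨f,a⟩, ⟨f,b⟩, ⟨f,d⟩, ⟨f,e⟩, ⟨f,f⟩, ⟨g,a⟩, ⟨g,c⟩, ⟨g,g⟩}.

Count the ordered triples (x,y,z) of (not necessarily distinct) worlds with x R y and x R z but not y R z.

26

Enumerating: (b,a,b), (b,a,d), (b,a,e), (b,d,a), (b,d,b), (b,d,e), (b,e,a), (b,e,b), (b,e,d), (c,a,c), (c,a,g), (f,a,b), … and 14 more.
Total: 26.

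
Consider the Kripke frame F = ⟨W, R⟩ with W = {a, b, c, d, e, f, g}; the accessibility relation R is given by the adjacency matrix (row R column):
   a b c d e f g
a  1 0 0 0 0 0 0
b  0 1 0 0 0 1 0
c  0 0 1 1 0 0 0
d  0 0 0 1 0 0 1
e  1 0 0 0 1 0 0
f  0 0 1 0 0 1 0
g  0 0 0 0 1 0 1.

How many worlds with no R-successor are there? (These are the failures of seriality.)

0

R is serial; there are no such worlds.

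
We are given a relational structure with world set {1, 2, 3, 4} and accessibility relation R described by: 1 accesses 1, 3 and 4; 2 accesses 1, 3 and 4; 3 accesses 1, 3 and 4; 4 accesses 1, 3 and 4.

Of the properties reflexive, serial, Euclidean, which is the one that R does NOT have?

reflexive

Reflexive: no — 2 is not related to itself.
Serial: yes — every world has a successor (e.g. 1 R 1).
Euclidean: yes — any two successors of a common world are R-related.
Only reflexive fails.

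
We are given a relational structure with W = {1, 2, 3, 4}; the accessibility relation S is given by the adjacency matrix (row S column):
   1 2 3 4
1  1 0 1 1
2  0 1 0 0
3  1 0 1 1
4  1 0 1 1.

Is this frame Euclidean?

Yes

Euclidean: yes — any two successors of a common world are S-related.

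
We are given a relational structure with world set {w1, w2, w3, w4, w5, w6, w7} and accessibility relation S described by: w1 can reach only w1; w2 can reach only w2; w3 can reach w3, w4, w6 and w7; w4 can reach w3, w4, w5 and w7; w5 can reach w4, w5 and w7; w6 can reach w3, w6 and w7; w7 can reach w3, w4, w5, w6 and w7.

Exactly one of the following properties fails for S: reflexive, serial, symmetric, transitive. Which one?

Reflexive: yes — every world is S-related to itself.
Serial: yes — every world has a successor (e.g. w1 S w1).
Symmetric: yes — every pair in S has its reverse in S.
Transitive: no — w3 S w4 and w4 S w5, but not w3 S w5.
Only transitive fails.

transitive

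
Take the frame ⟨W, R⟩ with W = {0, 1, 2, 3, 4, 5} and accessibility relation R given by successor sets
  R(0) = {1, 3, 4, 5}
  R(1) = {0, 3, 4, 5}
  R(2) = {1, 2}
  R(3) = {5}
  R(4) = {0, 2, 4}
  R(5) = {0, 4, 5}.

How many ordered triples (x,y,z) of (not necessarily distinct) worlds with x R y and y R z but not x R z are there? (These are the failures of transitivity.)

Enumerating: (0,1,0), (0,4,0), (0,4,2), (0,5,0), (1,0,1), (1,4,2), (2,1,0), (2,1,3), (2,1,4), (2,1,5), (3,5,0), (3,5,4), … and 7 more.
Total: 19.

19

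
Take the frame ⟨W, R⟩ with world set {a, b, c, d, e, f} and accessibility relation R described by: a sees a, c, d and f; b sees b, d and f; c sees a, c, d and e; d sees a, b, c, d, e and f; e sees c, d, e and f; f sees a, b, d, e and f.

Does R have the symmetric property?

Symmetric: yes — every pair in R has its reverse in R.

Yes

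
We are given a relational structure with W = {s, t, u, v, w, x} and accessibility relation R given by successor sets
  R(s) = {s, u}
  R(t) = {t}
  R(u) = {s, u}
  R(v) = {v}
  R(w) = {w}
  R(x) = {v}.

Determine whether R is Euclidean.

Euclidean: yes — any two successors of a common world are R-related.

Yes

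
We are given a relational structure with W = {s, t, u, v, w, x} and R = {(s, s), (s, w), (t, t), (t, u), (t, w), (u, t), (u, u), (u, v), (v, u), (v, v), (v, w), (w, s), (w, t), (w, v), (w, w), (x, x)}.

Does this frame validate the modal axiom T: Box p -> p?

Axiom T corresponds to the accessibility relation being reflexive.
Reflexive: yes — every world is R-related to itself.

Yes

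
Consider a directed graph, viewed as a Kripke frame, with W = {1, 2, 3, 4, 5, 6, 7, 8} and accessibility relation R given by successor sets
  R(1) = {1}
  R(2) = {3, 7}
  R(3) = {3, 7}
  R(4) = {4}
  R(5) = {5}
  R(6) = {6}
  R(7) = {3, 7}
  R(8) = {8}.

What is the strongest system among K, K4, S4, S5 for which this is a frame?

Transitive (axiom 4): yes — every two-step R-path is closed by a direct edge.
Reflexive (axiom T): no — 2 is not related to itself.
Euclidean (axiom 5): yes — any two successors of a common world are R-related.
So F validates K, K4; S4 would additionally require R to be reflexive. The strongest is K4.

K4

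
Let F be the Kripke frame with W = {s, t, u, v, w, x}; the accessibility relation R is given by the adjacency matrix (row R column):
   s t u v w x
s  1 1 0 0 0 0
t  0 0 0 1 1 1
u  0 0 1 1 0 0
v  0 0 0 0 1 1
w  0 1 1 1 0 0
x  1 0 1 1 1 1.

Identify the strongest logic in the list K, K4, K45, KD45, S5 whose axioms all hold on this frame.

Transitive (axiom 4): no — s R t and t R v, but not s R v.
Euclidean (axiom 5): no — t R w and t R x, but not w R x.
Serial (axiom D): yes — every world has a successor (e.g. s R s).
Reflexive (axiom T): no — t is not related to itself.
So F validates K; K4 would additionally require R to be transitive. The strongest is K.

K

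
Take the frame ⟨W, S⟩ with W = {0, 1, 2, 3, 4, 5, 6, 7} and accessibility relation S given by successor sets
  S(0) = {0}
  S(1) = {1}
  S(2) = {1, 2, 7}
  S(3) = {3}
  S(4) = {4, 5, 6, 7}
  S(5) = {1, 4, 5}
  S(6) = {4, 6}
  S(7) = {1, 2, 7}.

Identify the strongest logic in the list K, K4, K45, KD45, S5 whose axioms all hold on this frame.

Transitive (axiom 4): no — 4 S 5 and 5 S 1, but not 4 S 1.
Euclidean (axiom 5): no — 2 S 1 and 2 S 7, but not 1 S 7.
Serial (axiom D): yes — every world has a successor (e.g. 0 S 0).
Reflexive (axiom T): yes — every world is S-related to itself.
So F validates K; K4 would additionally require S to be transitive. The strongest is K.

K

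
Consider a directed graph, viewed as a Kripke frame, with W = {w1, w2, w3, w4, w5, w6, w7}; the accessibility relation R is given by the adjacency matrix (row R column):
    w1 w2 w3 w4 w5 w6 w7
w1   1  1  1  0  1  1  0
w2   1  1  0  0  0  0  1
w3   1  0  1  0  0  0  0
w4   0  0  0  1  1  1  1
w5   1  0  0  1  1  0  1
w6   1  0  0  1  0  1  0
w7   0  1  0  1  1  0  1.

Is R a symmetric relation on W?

Yes

Symmetric: yes — every pair in R has its reverse in R.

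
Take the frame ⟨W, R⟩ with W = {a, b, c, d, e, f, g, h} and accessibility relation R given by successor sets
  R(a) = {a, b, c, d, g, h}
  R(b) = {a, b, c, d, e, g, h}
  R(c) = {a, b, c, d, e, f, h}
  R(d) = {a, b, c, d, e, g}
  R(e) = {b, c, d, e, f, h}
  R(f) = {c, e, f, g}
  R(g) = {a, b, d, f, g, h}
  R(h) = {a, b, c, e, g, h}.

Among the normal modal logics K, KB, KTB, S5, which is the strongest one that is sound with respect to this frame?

KTB

Symmetric (axiom B): yes — every pair in R has its reverse in R.
Reflexive (axiom T): yes — every world is R-related to itself.
Euclidean (axiom 5): no — a R c and a R g, but not c R g.
So F validates K, KB, KTB; S5 would additionally require R to be Euclidean. The strongest is KTB.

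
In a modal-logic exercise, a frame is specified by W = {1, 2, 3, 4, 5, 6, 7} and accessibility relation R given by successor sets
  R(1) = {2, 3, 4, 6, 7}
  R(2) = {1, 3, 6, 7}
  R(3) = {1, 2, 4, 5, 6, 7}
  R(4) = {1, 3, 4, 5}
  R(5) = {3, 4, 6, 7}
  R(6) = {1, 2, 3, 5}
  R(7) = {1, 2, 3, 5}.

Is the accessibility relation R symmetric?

Yes

Symmetric: yes — every pair in R has its reverse in R.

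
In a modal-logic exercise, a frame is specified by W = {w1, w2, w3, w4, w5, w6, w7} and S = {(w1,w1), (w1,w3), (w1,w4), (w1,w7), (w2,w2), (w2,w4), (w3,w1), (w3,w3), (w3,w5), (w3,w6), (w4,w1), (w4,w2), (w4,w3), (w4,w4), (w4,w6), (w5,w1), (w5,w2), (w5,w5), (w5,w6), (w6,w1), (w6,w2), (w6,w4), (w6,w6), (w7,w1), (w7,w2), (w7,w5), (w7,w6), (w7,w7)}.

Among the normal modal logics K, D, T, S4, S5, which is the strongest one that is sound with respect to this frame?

Serial (axiom D): yes — every world has a successor (e.g. w1 S w1).
Reflexive (axiom T): yes — every world is S-related to itself.
Transitive (axiom 4): no — w1 S w3 and w3 S w5, but not w1 S w5.
Euclidean (axiom 5): no — w1 S w3 and w1 S w4, but not w3 S w4.
So F validates K, D, T; S4 would additionally require S to be transitive. The strongest is T.

T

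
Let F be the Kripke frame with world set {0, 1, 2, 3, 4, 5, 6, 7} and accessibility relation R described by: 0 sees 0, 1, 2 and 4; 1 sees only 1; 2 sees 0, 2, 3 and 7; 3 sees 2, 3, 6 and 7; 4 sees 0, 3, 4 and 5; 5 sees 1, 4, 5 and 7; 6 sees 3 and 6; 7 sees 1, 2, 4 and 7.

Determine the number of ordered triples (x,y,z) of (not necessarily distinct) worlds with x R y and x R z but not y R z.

38

Enumerating: (0,1,0), (0,1,2), (0,1,4), (0,2,1), (0,2,4), (0,4,1), (0,4,2), (2,0,3), (2,0,7), (2,3,0), (2,7,0), (2,7,3), … and 26 more.
Total: 38.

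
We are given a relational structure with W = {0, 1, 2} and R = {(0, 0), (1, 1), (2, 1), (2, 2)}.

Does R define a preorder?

Yes

Reflexive: yes — every world is R-related to itself.
Transitive: yes — every two-step R-path is closed by a direct edge.
So R is a preorder.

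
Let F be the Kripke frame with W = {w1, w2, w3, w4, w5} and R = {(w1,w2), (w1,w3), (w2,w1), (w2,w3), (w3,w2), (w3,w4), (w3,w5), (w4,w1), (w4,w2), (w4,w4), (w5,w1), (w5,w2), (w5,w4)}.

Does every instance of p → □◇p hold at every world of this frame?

By correspondence theory, B is valid on a frame iff R is symmetric.
Symmetric: no — w1 R w3 but not w3 R w1.

No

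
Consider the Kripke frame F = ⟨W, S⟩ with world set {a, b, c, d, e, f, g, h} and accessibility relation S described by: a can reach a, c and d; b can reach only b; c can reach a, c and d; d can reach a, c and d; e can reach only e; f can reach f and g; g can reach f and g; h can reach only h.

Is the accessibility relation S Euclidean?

Yes

Euclidean: yes — any two successors of a common world are S-related.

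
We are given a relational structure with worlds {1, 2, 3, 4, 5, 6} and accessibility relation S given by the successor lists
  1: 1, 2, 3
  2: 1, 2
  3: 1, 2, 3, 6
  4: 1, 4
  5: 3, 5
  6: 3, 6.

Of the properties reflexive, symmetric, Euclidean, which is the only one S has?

reflexive

Reflexive: yes — every world is S-related to itself.
Symmetric: no — 3 S 2 but not 2 S 3.
Euclidean: no — 1 S 2 and 1 S 3, but not 2 S 3.
Only reflexive holds.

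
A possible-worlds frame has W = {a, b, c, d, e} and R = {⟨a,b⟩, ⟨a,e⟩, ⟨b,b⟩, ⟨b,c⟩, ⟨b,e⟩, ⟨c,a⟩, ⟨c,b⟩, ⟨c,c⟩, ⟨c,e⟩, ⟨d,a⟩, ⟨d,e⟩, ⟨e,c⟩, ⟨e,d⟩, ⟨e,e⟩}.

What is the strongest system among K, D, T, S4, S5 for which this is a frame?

D

Serial (axiom D): yes — every world has a successor (e.g. a R b).
Reflexive (axiom T): no — a is not related to itself.
Transitive (axiom 4): no — a R b and b R c, but not a R c.
Euclidean (axiom 5): no — a R e and a R b, but not e R b.
So F validates K, D; T would additionally require R to be reflexive. The strongest is D.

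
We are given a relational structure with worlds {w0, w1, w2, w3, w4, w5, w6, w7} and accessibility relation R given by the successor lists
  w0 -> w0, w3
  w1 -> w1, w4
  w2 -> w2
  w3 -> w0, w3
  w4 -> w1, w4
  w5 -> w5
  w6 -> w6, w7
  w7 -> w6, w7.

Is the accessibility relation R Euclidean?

Yes

Euclidean: yes — any two successors of a common world are R-related.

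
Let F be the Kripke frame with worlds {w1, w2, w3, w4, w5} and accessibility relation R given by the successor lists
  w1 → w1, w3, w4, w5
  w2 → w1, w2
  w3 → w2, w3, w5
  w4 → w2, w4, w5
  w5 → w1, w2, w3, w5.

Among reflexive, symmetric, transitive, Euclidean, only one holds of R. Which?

reflexive

Reflexive: yes — every world is R-related to itself.
Symmetric: no — w1 R w3 but not w3 R w1.
Transitive: no — w1 R w3 and w3 R w2, but not w1 R w2.
Euclidean: no — w1 R w3 and w1 R w4, but not w3 R w4.
Only reflexive holds.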